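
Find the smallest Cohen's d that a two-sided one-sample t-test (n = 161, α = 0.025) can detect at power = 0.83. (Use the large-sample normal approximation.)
d ≈ 0.25

Minimum detectable effect (one-sample t-test, normal approximation):
d = (z_{α/2} + z_β) / √n
d = (2.241 + 0.954) / √161
d = 3.196 / 12.689
d ≈ 0.25

By Cohen's convention (0.2 small / 0.5 medium / 0.8 large): small effect.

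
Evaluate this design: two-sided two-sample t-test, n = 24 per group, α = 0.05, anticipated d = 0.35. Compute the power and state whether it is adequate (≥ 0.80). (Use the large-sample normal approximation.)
Power ≈ 0.23; the study is underpowered (power < 0.80)

Power calculation (two-sample t-test, normal approximation):
z_β = d · √(n/2) - z_{α/2}
z_β = 0.35 · √(24/2) - 1.960
z_β = 0.35 · 3.464 - 1.960
z_β = -0.748

Power = Φ(z_β) = Φ(-0.748) ≈ 0.227

Effect size d = 0.35 is small by Cohen's convention (0.2/0.5/0.8).

Threshold: power ≥ 0.80 is conventionally adequate.
Power ≈ 0.23 → the study is underpowered (power < 0.80).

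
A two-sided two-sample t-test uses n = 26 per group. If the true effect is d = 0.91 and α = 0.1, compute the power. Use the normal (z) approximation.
Power ≈ 0.95

Power calculation (two-sample t-test, normal approximation):
z_β = d · √(n/2) - z_{α/2}
z_β = 0.91 · √(26/2) - 1.645
z_β = 0.91 · 3.606 - 1.645
z_β = 1.636

Power = Φ(z_β) = Φ(1.636) ≈ 0.949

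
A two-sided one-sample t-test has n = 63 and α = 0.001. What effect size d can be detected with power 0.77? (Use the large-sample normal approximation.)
d ≈ 0.51

Minimum detectable effect (one-sample t-test, normal approximation):
d = (z_{α/2} + z_β) / √n
d = (3.291 + 0.739) / √63
d = 4.029 / 7.937
d ≈ 0.51

By Cohen's convention (0.2 small / 0.5 medium / 0.8 large): medium effect.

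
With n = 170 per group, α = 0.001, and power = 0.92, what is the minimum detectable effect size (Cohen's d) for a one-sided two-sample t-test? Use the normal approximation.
d ≈ 0.49

Minimum detectable effect (two-sample t-test, normal approximation):
d = (z_α + z_β) / √(n/2)
d = (3.090 + 1.405) / √(170/2)
d = 4.495 / 9.220
d ≈ 0.49

By Cohen's convention (0.2 small / 0.5 medium / 0.8 large): small effect.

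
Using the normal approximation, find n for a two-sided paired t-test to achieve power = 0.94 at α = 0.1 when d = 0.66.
n = 24 pairs

Sample size formula (paired t-test, normal approximation):
n = ((z_{α/2} + z_β) / d)²

z_{α/2} = 1.645 (for α = 0.1, two-sided)
z_β = 1.555 (for power = 0.94)
d = 0.66

n = ((1.645 + 1.555) / 0.66)²
n = (4.848)²
n ≈ 23.50
Round up to the next whole number: n = 24 pairs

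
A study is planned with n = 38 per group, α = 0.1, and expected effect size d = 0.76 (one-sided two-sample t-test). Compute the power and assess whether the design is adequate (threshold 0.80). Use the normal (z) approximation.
Power ≈ 0.98; the study is adequately powered (power ≥ 0.80)

Power calculation (two-sample t-test, normal approximation):
z_β = d · √(n/2) - z_α
z_β = 0.76 · √(38/2) - 1.282
z_β = 0.76 · 4.359 - 1.282
z_β = 2.031

Power = Φ(z_β) = Φ(2.031) ≈ 0.979

Effect size d = 0.76 is medium by Cohen's convention (0.2/0.5/0.8).

Threshold: power ≥ 0.80 is conventionally adequate.
Power ≈ 0.98 → the study is adequately powered (power ≥ 0.80).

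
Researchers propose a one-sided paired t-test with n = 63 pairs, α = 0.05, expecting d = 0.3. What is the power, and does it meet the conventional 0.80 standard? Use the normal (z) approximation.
Power ≈ 0.77; the study is underpowered (power < 0.80)

Power calculation (paired t-test, normal approximation):
z_β = d · √n - z_α
z_β = 0.3 · √63 - 1.645
z_β = 0.3 · 7.937 - 1.645
z_β = 0.736

Power = Φ(z_β) = Φ(0.736) ≈ 0.769

Effect size d = 0.3 is small by Cohen's convention (0.2/0.5/0.8).

Threshold: power ≥ 0.80 is conventionally adequate.
Power ≈ 0.77 → the study is underpowered (power < 0.80).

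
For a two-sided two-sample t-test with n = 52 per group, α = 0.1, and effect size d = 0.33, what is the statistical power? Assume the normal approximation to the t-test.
Power ≈ 0.52

Power calculation (two-sample t-test, normal approximation):
z_β = d · √(n/2) - z_{α/2}
z_β = 0.33 · √(52/2) - 1.645
z_β = 0.33 · 5.099 - 1.645
z_β = 0.038

Power = Φ(z_β) = Φ(0.038) ≈ 0.515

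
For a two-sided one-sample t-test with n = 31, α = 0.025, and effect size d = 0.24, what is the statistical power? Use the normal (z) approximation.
Power ≈ 0.18

Power calculation (one-sample t-test, normal approximation):
z_β = d · √n - z_{α/2}
z_β = 0.24 · √31 - 2.241
z_β = 0.24 · 5.568 - 2.241
z_β = -0.905

Power = Φ(z_β) = Φ(-0.905) ≈ 0.183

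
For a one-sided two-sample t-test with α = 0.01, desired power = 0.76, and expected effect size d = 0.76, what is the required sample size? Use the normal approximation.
n = 32 per group

Sample size formula (two-sample t-test, normal approximation):
n = 2 · ((z_α + z_β) / d)²

z_α = 2.326 (for α = 0.01, one-sided)
z_β = 0.706 (for power = 0.76)
d = 0.76

n = 2 · ((2.326 + 0.706) / 0.76)²
n = 2 · (3.989)²
n ≈ 31.82
Round up to the next whole number: n = 32 per group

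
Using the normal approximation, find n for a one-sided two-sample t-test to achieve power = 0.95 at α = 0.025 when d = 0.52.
n = 97 per group

Sample size formula (two-sample t-test, normal approximation):
n = 2 · ((z_α + z_β) / d)²

z_α = 1.960 (for α = 0.025, one-sided)
z_β = 1.645 (for power = 0.95)
d = 0.52

n = 2 · ((1.960 + 1.645) / 0.52)²
n = 2 · (6.933)²
n ≈ 96.13
Round up to the next whole number: n = 97 per group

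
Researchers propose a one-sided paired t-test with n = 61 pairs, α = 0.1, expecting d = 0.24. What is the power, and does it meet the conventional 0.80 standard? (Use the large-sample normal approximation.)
Power ≈ 0.72; the study is underpowered (power < 0.80)

Power calculation (paired t-test, normal approximation):
z_β = d · √n - z_α
z_β = 0.24 · √61 - 1.282
z_β = 0.24 · 7.810 - 1.282
z_β = 0.593

Power = Φ(z_β) = Φ(0.593) ≈ 0.723

Effect size d = 0.24 is small by Cohen's convention (0.2/0.5/0.8).

Threshold: power ≥ 0.80 is conventionally adequate.
Power ≈ 0.72 → the study is underpowered (power < 0.80).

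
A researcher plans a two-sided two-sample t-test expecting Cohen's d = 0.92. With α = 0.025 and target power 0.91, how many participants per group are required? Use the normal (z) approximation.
n = 31 per group

Sample size formula (two-sample t-test, normal approximation):
n = 2 · ((z_{α/2} + z_β) / d)²

z_{α/2} = 2.241 (for α = 0.025, two-sided)
z_β = 1.341 (for power = 0.91)
d = 0.92

n = 2 · ((2.241 + 1.341) / 0.92)²
n = 2 · (3.893)²
n ≈ 30.31
Round up to the next whole number: n = 31 per group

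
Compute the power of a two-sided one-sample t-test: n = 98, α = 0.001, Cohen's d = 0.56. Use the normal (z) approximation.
Power ≈ 0.99

Power calculation (one-sample t-test, normal approximation):
z_β = d · √n - z_{α/2}
z_β = 0.56 · √98 - 3.291
z_β = 0.56 · 9.899 - 3.291
z_β = 2.253

Power = Φ(z_β) = Φ(2.253) ≈ 0.988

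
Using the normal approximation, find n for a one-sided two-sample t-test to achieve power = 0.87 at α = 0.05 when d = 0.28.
n = 196 per group

Sample size formula (two-sample t-test, normal approximation):
n = 2 · ((z_α + z_β) / d)²

z_α = 1.645 (for α = 0.05, one-sided)
z_β = 1.126 (for power = 0.87)
d = 0.28

n = 2 · ((1.645 + 1.126) / 0.28)²
n = 2 · (9.896)²
n ≈ 195.86
Round up to the next whole number: n = 196 per group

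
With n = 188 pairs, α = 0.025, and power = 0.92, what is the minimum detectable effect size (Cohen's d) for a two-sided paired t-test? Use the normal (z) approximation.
d ≈ 0.27

Minimum detectable effect (paired t-test, normal approximation):
d = (z_{α/2} + z_β) / √n
d = (2.241 + 1.405) / √188
d = 3.646 / 13.711
d ≈ 0.27

By Cohen's convention (0.2 small / 0.5 medium / 0.8 large): small effect.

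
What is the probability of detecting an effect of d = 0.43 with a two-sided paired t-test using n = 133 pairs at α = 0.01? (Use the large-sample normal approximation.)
Power ≈ 0.99

Power calculation (paired t-test, normal approximation):
z_β = d · √n - z_{α/2}
z_β = 0.43 · √133 - 2.576
z_β = 0.43 · 11.533 - 2.576
z_β = 2.383

Power = Φ(z_β) = Φ(2.383) ≈ 0.991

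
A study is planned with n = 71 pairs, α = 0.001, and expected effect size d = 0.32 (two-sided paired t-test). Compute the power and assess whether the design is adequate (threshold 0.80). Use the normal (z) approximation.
Power ≈ 0.28; the study is underpowered (power < 0.80)

Power calculation (paired t-test, normal approximation):
z_β = d · √n - z_{α/2}
z_β = 0.32 · √71 - 3.291
z_β = 0.32 · 8.426 - 3.291
z_β = -0.594

Power = Φ(z_β) = Φ(-0.594) ≈ 0.276

Effect size d = 0.32 is small by Cohen's convention (0.2/0.5/0.8).

Threshold: power ≥ 0.80 is conventionally adequate.
Power ≈ 0.28 → the study is underpowered (power < 0.80).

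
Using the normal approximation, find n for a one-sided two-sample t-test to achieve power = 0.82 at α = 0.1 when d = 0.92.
n = 12 per group

Sample size formula (two-sample t-test, normal approximation):
n = 2 · ((z_α + z_β) / d)²

z_α = 1.282 (for α = 0.1, one-sided)
z_β = 0.915 (for power = 0.82)
d = 0.92

n = 2 · ((1.282 + 0.915) / 0.92)²
n = 2 · (2.388)²
n ≈ 11.41
Round up to the next whole number: n = 12 per group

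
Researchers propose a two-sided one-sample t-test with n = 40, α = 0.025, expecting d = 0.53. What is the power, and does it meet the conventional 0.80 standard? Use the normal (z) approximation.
Power ≈ 0.87; the study is adequately powered (power ≥ 0.80)

Power calculation (one-sample t-test, normal approximation):
z_β = d · √n - z_{α/2}
z_β = 0.53 · √40 - 2.241
z_β = 0.53 · 6.325 - 2.241
z_β = 1.111

Power = Φ(z_β) = Φ(1.111) ≈ 0.867

Effect size d = 0.53 is medium by Cohen's convention (0.2/0.5/0.8).

Threshold: power ≥ 0.80 is conventionally adequate.
Power ≈ 0.87 → the study is adequately powered (power ≥ 0.80).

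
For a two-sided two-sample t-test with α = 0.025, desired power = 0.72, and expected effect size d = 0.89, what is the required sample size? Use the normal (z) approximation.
n = 21 per group

Sample size formula (two-sample t-test, normal approximation):
n = 2 · ((z_{α/2} + z_β) / d)²

z_{α/2} = 2.241 (for α = 0.025, two-sided)
z_β = 0.583 (for power = 0.72)
d = 0.89

n = 2 · ((2.241 + 0.583) / 0.89)²
n = 2 · (3.173)²
n ≈ 20.14
Round up to the next whole number: n = 21 per group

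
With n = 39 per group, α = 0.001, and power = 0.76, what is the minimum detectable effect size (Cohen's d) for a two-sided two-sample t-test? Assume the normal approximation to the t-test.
d ≈ 0.91

Minimum detectable effect (two-sample t-test, normal approximation):
d = (z_{α/2} + z_β) / √(n/2)
d = (3.291 + 0.706) / √(39/2)
d = 3.997 / 4.416
d ≈ 0.91

By Cohen's convention (0.2 small / 0.5 medium / 0.8 large): large effect.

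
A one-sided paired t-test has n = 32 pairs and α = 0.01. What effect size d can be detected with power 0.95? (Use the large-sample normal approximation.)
d ≈ 0.70

Minimum detectable effect (paired t-test, normal approximation):
d = (z_α + z_β) / √n
d = (2.326 + 1.645) / √32
d = 3.971 / 5.657
d ≈ 0.70

By Cohen's convention (0.2 small / 0.5 medium / 0.8 large): medium effect.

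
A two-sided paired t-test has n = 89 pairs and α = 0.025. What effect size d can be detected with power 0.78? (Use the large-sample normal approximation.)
d ≈ 0.32

Minimum detectable effect (paired t-test, normal approximation):
d = (z_{α/2} + z_β) / √n
d = (2.241 + 0.772) / √89
d = 3.014 / 9.434
d ≈ 0.32

By Cohen's convention (0.2 small / 0.5 medium / 0.8 large): small effect.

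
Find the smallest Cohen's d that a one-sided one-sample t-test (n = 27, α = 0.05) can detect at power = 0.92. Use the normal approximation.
d ≈ 0.59

Minimum detectable effect (one-sample t-test, normal approximation):
d = (z_α + z_β) / √n
d = (1.645 + 1.405) / √27
d = 3.050 / 5.196
d ≈ 0.59

By Cohen's convention (0.2 small / 0.5 medium / 0.8 large): medium effect.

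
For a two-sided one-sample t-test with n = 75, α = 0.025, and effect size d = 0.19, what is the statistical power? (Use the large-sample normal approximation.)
Power ≈ 0.28

Power calculation (one-sample t-test, normal approximation):
z_β = d · √n - z_{α/2}
z_β = 0.19 · √75 - 2.241
z_β = 0.19 · 8.660 - 2.241
z_β = -0.596

Power = Φ(z_β) = Φ(-0.596) ≈ 0.276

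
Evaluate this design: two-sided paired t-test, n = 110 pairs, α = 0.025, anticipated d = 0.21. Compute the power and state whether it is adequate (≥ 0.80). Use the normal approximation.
Power ≈ 0.48; the study is underpowered (power < 0.80)

Power calculation (paired t-test, normal approximation):
z_β = d · √n - z_{α/2}
z_β = 0.21 · √110 - 2.241
z_β = 0.21 · 10.488 - 2.241
z_β = -0.039

Power = Φ(z_β) = Φ(-0.039) ≈ 0.484

Effect size d = 0.21 is small by Cohen's convention (0.2/0.5/0.8).

Threshold: power ≥ 0.80 is conventionally adequate.
Power ≈ 0.48 → the study is underpowered (power < 0.80).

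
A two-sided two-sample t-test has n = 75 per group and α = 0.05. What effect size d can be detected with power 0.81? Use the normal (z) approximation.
d ≈ 0.46

Minimum detectable effect (two-sample t-test, normal approximation):
d = (z_{α/2} + z_β) / √(n/2)
d = (1.960 + 0.878) / √(75/2)
d = 2.838 / 6.124
d ≈ 0.46

By Cohen's convention (0.2 small / 0.5 medium / 0.8 large): small effect.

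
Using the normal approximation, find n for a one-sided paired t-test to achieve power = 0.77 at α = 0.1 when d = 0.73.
n = 8 pairs

Sample size formula (paired t-test, normal approximation):
n = ((z_α + z_β) / d)²

z_α = 1.282 (for α = 0.1, one-sided)
z_β = 0.739 (for power = 0.77)
d = 0.73

n = ((1.282 + 0.739) / 0.73)²
n = (2.768)²
n ≈ 7.66
Round up to the next whole number: n = 8 pairs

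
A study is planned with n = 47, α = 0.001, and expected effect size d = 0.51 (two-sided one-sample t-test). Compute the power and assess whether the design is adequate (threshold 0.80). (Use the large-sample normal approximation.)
Power ≈ 0.58; the study is underpowered (power < 0.80)

Power calculation (one-sample t-test, normal approximation):
z_β = d · √n - z_{α/2}
z_β = 0.51 · √47 - 3.291
z_β = 0.51 · 6.856 - 3.291
z_β = 0.206

Power = Φ(z_β) = Φ(0.206) ≈ 0.582

Effect size d = 0.51 is medium by Cohen's convention (0.2/0.5/0.8).

Threshold: power ≥ 0.80 is conventionally adequate.
Power ≈ 0.58 → the study is underpowered (power < 0.80).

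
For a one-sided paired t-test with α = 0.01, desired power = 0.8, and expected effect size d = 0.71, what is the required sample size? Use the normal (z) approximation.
n = 20 pairs

Sample size formula (paired t-test, normal approximation):
n = ((z_α + z_β) / d)²

z_α = 2.326 (for α = 0.01, one-sided)
z_β = 0.842 (for power = 0.8)
d = 0.71

n = ((2.326 + 0.842) / 0.71)²
n = (4.462)²
n ≈ 19.91
Round up to the next whole number: n = 20 pairs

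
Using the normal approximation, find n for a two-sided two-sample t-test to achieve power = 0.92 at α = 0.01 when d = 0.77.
n = 54 per group

Sample size formula (two-sample t-test, normal approximation):
n = 2 · ((z_{α/2} + z_β) / d)²

z_{α/2} = 2.576 (for α = 0.01, two-sided)
z_β = 1.405 (for power = 0.92)
d = 0.77

n = 2 · ((2.576 + 1.405) / 0.77)²
n = 2 · (5.170)²
n ≈ 53.46
Round up to the next whole number: n = 54 per group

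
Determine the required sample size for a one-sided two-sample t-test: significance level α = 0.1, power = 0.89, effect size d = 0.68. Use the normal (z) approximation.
n = 28 per group

Sample size formula (two-sample t-test, normal approximation):
n = 2 · ((z_α + z_β) / d)²

z_α = 1.282 (for α = 0.1, one-sided)
z_β = 1.227 (for power = 0.89)
d = 0.68

n = 2 · ((1.282 + 1.227) / 0.68)²
n = 2 · (3.690)²
n ≈ 27.23
Round up to the next whole number: n = 28 per group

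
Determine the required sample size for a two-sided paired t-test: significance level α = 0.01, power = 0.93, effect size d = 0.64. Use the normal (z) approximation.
n = 41 pairs

Sample size formula (paired t-test, normal approximation):
n = ((z_{α/2} + z_β) / d)²

z_{α/2} = 2.576 (for α = 0.01, two-sided)
z_β = 1.476 (for power = 0.93)
d = 0.64

n = ((2.576 + 1.476) / 0.64)²
n = (6.331)²
n ≈ 40.08
Round up to the next whole number: n = 41 pairs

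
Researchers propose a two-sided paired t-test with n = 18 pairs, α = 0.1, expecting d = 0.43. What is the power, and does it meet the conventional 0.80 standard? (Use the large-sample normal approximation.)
Power ≈ 0.57; the study is underpowered (power < 0.80)

Power calculation (paired t-test, normal approximation):
z_β = d · √n - z_{α/2}
z_β = 0.43 · √18 - 1.645
z_β = 0.43 · 4.243 - 1.645
z_β = 0.179

Power = Φ(z_β) = Φ(0.179) ≈ 0.571

Effect size d = 0.43 is small by Cohen's convention (0.2/0.5/0.8).

Threshold: power ≥ 0.80 is conventionally adequate.
Power ≈ 0.57 → the study is underpowered (power < 0.80).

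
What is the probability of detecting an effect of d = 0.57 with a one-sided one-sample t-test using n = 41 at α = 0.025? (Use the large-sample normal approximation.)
Power ≈ 0.95

Power calculation (one-sample t-test, normal approximation):
z_β = d · √n - z_α
z_β = 0.57 · √41 - 1.960
z_β = 0.57 · 6.403 - 1.960
z_β = 1.690

Power = Φ(z_β) = Φ(1.690) ≈ 0.954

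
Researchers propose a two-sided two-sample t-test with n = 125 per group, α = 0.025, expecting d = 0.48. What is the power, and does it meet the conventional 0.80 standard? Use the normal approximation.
Power ≈ 0.94; the study is adequately powered (power ≥ 0.80)

Power calculation (two-sample t-test, normal approximation):
z_β = d · √(n/2) - z_{α/2}
z_β = 0.48 · √(125/2) - 2.241
z_β = 0.48 · 7.906 - 2.241
z_β = 1.553

Power = Φ(z_β) = Φ(1.553) ≈ 0.940

Effect size d = 0.48 is small by Cohen's convention (0.2/0.5/0.8).

Threshold: power ≥ 0.80 is conventionally adequate.
Power ≈ 0.94 → the study is adequately powered (power ≥ 0.80).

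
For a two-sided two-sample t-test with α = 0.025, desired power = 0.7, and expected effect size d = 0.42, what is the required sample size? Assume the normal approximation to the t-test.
n = 87 per group

Sample size formula (two-sample t-test, normal approximation):
n = 2 · ((z_{α/2} + z_β) / d)²

z_{α/2} = 2.241 (for α = 0.025, two-sided)
z_β = 0.524 (for power = 0.7)
d = 0.42

n = 2 · ((2.241 + 0.524) / 0.42)²
n = 2 · (6.583)²
n ≈ 86.67
Round up to the next whole number: n = 87 per group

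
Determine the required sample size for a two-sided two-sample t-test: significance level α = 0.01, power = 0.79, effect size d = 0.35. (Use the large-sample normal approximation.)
n = 187 per group

Sample size formula (two-sample t-test, normal approximation):
n = 2 · ((z_{α/2} + z_β) / d)²

z_{α/2} = 2.576 (for α = 0.01, two-sided)
z_β = 0.806 (for power = 0.79)
d = 0.35

n = 2 · ((2.576 + 0.806) / 0.35)²
n = 2 · (9.663)²
n ≈ 186.75
Round up to the next whole number: n = 187 per group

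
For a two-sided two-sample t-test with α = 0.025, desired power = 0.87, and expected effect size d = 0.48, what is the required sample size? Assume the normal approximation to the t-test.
n = 99 per group

Sample size formula (two-sample t-test, normal approximation):
n = 2 · ((z_{α/2} + z_β) / d)²

z_{α/2} = 2.241 (for α = 0.025, two-sided)
z_β = 1.126 (for power = 0.87)
d = 0.48

n = 2 · ((2.241 + 1.126) / 0.48)²
n = 2 · (7.015)²
n ≈ 98.42
Round up to the next whole number: n = 99 per group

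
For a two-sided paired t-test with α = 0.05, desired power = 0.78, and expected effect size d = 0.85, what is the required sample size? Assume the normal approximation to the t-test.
n = 11 pairs

Sample size formula (paired t-test, normal approximation):
n = ((z_{α/2} + z_β) / d)²

z_{α/2} = 1.960 (for α = 0.05, two-sided)
z_β = 0.772 (for power = 0.78)
d = 0.85

n = ((1.960 + 0.772) / 0.85)²
n = (3.214)²
n ≈ 10.33
Round up to the next whole number: n = 11 pairs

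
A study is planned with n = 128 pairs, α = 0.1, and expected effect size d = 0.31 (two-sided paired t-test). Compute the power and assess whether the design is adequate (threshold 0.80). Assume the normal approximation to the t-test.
Power ≈ 0.97; the study is adequately powered (power ≥ 0.80)

Power calculation (paired t-test, normal approximation):
z_β = d · √n - z_{α/2}
z_β = 0.31 · √128 - 1.645
z_β = 0.31 · 11.314 - 1.645
z_β = 1.862

Power = Φ(z_β) = Φ(1.862) ≈ 0.969

Effect size d = 0.31 is small by Cohen's convention (0.2/0.5/0.8).

Threshold: power ≥ 0.80 is conventionally adequate.
Power ≈ 0.97 → the study is adequately powered (power ≥ 0.80).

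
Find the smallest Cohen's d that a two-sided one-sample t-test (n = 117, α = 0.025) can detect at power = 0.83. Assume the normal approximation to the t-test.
d ≈ 0.30

Minimum detectable effect (one-sample t-test, normal approximation):
d = (z_{α/2} + z_β) / √n
d = (2.241 + 0.954) / √117
d = 3.196 / 10.817
d ≈ 0.30

By Cohen's convention (0.2 small / 0.5 medium / 0.8 large): small effect.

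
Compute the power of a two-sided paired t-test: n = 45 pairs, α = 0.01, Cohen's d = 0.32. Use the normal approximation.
Power ≈ 0.33

Power calculation (paired t-test, normal approximation):
z_β = d · √n - z_{α/2}
z_β = 0.32 · √45 - 2.576
z_β = 0.32 · 6.708 - 2.576
z_β = -0.429

Power = Φ(z_β) = Φ(-0.429) ≈ 0.334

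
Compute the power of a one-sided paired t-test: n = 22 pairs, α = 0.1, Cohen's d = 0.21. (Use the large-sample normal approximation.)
Power ≈ 0.38

Power calculation (paired t-test, normal approximation):
z_β = d · √n - z_α
z_β = 0.21 · √22 - 1.282
z_β = 0.21 · 4.690 - 1.282
z_β = -0.297

Power = Φ(z_β) = Φ(-0.297) ≈ 0.383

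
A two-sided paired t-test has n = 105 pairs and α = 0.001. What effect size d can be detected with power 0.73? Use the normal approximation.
d ≈ 0.38

Minimum detectable effect (paired t-test, normal approximation):
d = (z_{α/2} + z_β) / √n
d = (3.291 + 0.613) / √105
d = 3.903 / 10.247
d ≈ 0.38

By Cohen's convention (0.2 small / 0.5 medium / 0.8 large): small effect.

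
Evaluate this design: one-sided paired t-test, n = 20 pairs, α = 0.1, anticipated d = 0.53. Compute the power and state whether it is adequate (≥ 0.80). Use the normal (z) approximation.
Power ≈ 0.86; the study is adequately powered (power ≥ 0.80)

Power calculation (paired t-test, normal approximation):
z_β = d · √n - z_α
z_β = 0.53 · √20 - 1.282
z_β = 0.53 · 4.472 - 1.282
z_β = 1.089

Power = Φ(z_β) = Φ(1.089) ≈ 0.862

Effect size d = 0.53 is medium by Cohen's convention (0.2/0.5/0.8).

Threshold: power ≥ 0.80 is conventionally adequate.
Power ≈ 0.86 → the study is adequately powered (power ≥ 0.80).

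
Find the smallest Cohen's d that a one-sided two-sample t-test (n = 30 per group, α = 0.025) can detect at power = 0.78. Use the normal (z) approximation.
d ≈ 0.71

Minimum detectable effect (two-sample t-test, normal approximation):
d = (z_α + z_β) / √(n/2)
d = (1.960 + 0.772) / √(30/2)
d = 2.732 / 3.873
d ≈ 0.71

By Cohen's convention (0.2 small / 0.5 medium / 0.8 large): medium effect.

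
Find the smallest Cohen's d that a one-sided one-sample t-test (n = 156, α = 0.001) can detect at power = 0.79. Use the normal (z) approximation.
d ≈ 0.31

Minimum detectable effect (one-sample t-test, normal approximation):
d = (z_α + z_β) / √n
d = (3.090 + 0.806) / √156
d = 3.897 / 12.490
d ≈ 0.31

By Cohen's convention (0.2 small / 0.5 medium / 0.8 large): small effect.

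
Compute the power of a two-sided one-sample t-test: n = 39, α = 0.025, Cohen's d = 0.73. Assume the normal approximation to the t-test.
Power ≈ 0.99

Power calculation (one-sample t-test, normal approximation):
z_β = d · √n - z_{α/2}
z_β = 0.73 · √39 - 2.241
z_β = 0.73 · 6.245 - 2.241
z_β = 2.317

Power = Φ(z_β) = Φ(2.317) ≈ 0.990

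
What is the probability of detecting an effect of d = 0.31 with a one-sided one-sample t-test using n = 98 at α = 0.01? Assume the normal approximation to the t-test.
Power ≈ 0.77

Power calculation (one-sample t-test, normal approximation):
z_β = d · √n - z_α
z_β = 0.31 · √98 - 2.326
z_β = 0.31 · 9.899 - 2.326
z_β = 0.742

Power = Φ(z_β) = Φ(0.742) ≈ 0.771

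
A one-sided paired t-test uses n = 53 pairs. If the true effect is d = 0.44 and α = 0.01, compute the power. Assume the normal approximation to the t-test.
Power ≈ 0.81

Power calculation (paired t-test, normal approximation):
z_β = d · √n - z_α
z_β = 0.44 · √53 - 2.326
z_β = 0.44 · 7.280 - 2.326
z_β = 0.877

Power = Φ(z_β) = Φ(0.877) ≈ 0.810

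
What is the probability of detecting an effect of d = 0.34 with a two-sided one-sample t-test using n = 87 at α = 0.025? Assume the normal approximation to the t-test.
Power ≈ 0.82

Power calculation (one-sample t-test, normal approximation):
z_β = d · √n - z_{α/2}
z_β = 0.34 · √87 - 2.241
z_β = 0.34 · 9.327 - 2.241
z_β = 0.930

Power = Φ(z_β) = Φ(0.930) ≈ 0.824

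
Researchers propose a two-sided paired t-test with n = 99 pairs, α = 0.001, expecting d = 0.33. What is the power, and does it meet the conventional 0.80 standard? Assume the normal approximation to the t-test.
Power ≈ 0.50; the study is underpowered (power < 0.80)

Power calculation (paired t-test, normal approximation):
z_β = d · √n - z_{α/2}
z_β = 0.33 · √99 - 3.291
z_β = 0.33 · 9.950 - 3.291
z_β = -0.007

Power = Φ(z_β) = Φ(-0.007) ≈ 0.497

Effect size d = 0.33 is small by Cohen's convention (0.2/0.5/0.8).

Threshold: power ≥ 0.80 is conventionally adequate.
Power ≈ 0.50 → the study is underpowered (power < 0.80).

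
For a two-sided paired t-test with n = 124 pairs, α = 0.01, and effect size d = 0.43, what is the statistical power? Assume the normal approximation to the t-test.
Power ≈ 0.99

Power calculation (paired t-test, normal approximation):
z_β = d · √n - z_{α/2}
z_β = 0.43 · √124 - 2.576
z_β = 0.43 · 11.136 - 2.576
z_β = 2.212

Power = Φ(z_β) = Φ(2.212) ≈ 0.987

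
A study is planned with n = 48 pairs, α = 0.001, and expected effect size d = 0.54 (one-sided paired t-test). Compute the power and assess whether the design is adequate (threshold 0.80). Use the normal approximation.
Power ≈ 0.74; the study is underpowered (power < 0.80)

Power calculation (paired t-test, normal approximation):
z_β = d · √n - z_α
z_β = 0.54 · √48 - 3.090
z_β = 0.54 · 6.928 - 3.090
z_β = 0.651

Power = Φ(z_β) = Φ(0.651) ≈ 0.742

Effect size d = 0.54 is medium by Cohen's convention (0.2/0.5/0.8).

Threshold: power ≥ 0.80 is conventionally adequate.
Power ≈ 0.74 → the study is underpowered (power < 0.80).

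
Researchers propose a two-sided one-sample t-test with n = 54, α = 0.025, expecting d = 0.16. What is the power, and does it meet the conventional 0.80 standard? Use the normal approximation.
Power ≈ 0.14; the study is underpowered (power < 0.80)

Power calculation (one-sample t-test, normal approximation):
z_β = d · √n - z_{α/2}
z_β = 0.16 · √54 - 2.241
z_β = 0.16 · 7.348 - 2.241
z_β = -1.066

Power = Φ(z_β) = Φ(-1.066) ≈ 0.143

Effect size d = 0.16 is very small by Cohen's convention (0.2/0.5/0.8).

Threshold: power ≥ 0.80 is conventionally adequate.
Power ≈ 0.14 → the study is underpowered (power < 0.80).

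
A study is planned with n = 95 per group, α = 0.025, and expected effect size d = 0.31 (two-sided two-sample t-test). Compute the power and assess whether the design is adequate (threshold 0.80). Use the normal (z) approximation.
Power ≈ 0.46; the study is underpowered (power < 0.80)

Power calculation (two-sample t-test, normal approximation):
z_β = d · √(n/2) - z_{α/2}
z_β = 0.31 · √(95/2) - 2.241
z_β = 0.31 · 6.892 - 2.241
z_β = -0.105

Power = Φ(z_β) = Φ(-0.105) ≈ 0.458

Effect size d = 0.31 is small by Cohen's convention (0.2/0.5/0.8).

Threshold: power ≥ 0.80 is conventionally adequate.
Power ≈ 0.46 → the study is underpowered (power < 0.80).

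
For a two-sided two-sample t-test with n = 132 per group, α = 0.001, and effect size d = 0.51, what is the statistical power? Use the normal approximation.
Power ≈ 0.80

Power calculation (two-sample t-test, normal approximation):
z_β = d · √(n/2) - z_{α/2}
z_β = 0.51 · √(132/2) - 3.291
z_β = 0.51 · 8.124 - 3.291
z_β = 0.853

Power = Φ(z_β) = Φ(0.853) ≈ 0.803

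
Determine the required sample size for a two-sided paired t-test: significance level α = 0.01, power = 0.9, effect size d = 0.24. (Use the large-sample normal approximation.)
n = 259 pairs

Sample size formula (paired t-test, normal approximation):
n = ((z_{α/2} + z_β) / d)²

z_{α/2} = 2.576 (for α = 0.01, two-sided)
z_β = 1.282 (for power = 0.9)
d = 0.24

n = ((2.576 + 1.282) / 0.24)²
n = (16.075)²
n ≈ 258.41
Round up to the next whole number: n = 259 pairs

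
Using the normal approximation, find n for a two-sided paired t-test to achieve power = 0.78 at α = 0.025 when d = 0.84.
n = 13 pairs

Sample size formula (paired t-test, normal approximation):
n = ((z_{α/2} + z_β) / d)²

z_{α/2} = 2.241 (for α = 0.025, two-sided)
z_β = 0.772 (for power = 0.78)
d = 0.84

n = ((2.241 + 0.772) / 0.84)²
n = (3.587)²
n ≈ 12.87
Round up to the next whole number: n = 13 pairs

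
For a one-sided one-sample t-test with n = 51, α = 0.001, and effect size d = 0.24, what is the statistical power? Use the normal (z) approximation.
Power ≈ 0.08

Power calculation (one-sample t-test, normal approximation):
z_β = d · √n - z_α
z_β = 0.24 · √51 - 3.090
z_β = 0.24 · 7.141 - 3.090
z_β = -1.376

Power = Φ(z_β) = Φ(-1.376) ≈ 0.084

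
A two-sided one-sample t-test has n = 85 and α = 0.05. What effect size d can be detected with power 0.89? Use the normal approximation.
d ≈ 0.35

Minimum detectable effect (one-sample t-test, normal approximation):
d = (z_{α/2} + z_β) / √n
d = (1.960 + 1.227) / √85
d = 3.186 / 9.220
d ≈ 0.35

By Cohen's convention (0.2 small / 0.5 medium / 0.8 large): small effect.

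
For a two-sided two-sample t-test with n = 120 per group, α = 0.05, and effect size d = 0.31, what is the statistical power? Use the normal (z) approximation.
Power ≈ 0.67

Power calculation (two-sample t-test, normal approximation):
z_β = d · √(n/2) - z_{α/2}
z_β = 0.31 · √(120/2) - 1.960
z_β = 0.31 · 7.746 - 1.960
z_β = 0.441

Power = Φ(z_β) = Φ(0.441) ≈ 0.670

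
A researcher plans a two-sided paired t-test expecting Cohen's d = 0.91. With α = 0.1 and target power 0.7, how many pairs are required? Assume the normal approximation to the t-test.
n = 6 pairs

Sample size formula (paired t-test, normal approximation):
n = ((z_{α/2} + z_β) / d)²

z_{α/2} = 1.645 (for α = 0.1, two-sided)
z_β = 0.524 (for power = 0.7)
d = 0.91

n = ((1.645 + 0.524) / 0.91)²
n = (2.384)²
n ≈ 5.68
Round up to the next whole number: n = 6 pairs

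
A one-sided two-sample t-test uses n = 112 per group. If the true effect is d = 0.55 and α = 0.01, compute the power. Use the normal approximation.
Power ≈ 0.96

Power calculation (two-sample t-test, normal approximation):
z_β = d · √(n/2) - z_α
z_β = 0.55 · √(112/2) - 2.326
z_β = 0.55 · 7.483 - 2.326
z_β = 1.789

Power = Φ(z_β) = Φ(1.789) ≈ 0.963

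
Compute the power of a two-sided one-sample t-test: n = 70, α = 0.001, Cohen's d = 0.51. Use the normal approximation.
Power ≈ 0.84

Power calculation (one-sample t-test, normal approximation):
z_β = d · √n - z_{α/2}
z_β = 0.51 · √70 - 3.291
z_β = 0.51 · 8.367 - 3.291
z_β = 0.976

Power = Φ(z_β) = Φ(0.976) ≈ 0.836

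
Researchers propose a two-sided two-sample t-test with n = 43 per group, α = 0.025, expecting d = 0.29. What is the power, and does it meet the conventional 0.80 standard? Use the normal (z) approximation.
Power ≈ 0.18; the study is underpowered (power < 0.80)

Power calculation (two-sample t-test, normal approximation):
z_β = d · √(n/2) - z_{α/2}
z_β = 0.29 · √(43/2) - 2.241
z_β = 0.29 · 4.637 - 2.241
z_β = -0.897

Power = Φ(z_β) = Φ(-0.897) ≈ 0.185

Effect size d = 0.29 is small by Cohen's convention (0.2/0.5/0.8).

Threshold: power ≥ 0.80 is conventionally adequate.
Power ≈ 0.18 → the study is underpowered (power < 0.80).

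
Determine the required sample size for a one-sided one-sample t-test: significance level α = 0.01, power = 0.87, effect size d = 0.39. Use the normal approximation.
n = 79

Sample size formula (one-sample t-test, normal approximation):
n = ((z_α + z_β) / d)²

z_α = 2.326 (for α = 0.01, one-sided)
z_β = 1.126 (for power = 0.87)
d = 0.39

n = ((2.326 + 1.126) / 0.39)²
n = (8.851)²
n ≈ 78.34
Round up to the next whole number: n = 79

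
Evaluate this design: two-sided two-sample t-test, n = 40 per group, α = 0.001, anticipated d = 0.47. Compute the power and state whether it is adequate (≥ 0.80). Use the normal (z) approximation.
Power ≈ 0.12; the study is underpowered (power < 0.80)

Power calculation (two-sample t-test, normal approximation):
z_β = d · √(n/2) - z_{α/2}
z_β = 0.47 · √(40/2) - 3.291
z_β = 0.47 · 4.472 - 3.291
z_β = -1.189

Power = Φ(z_β) = Φ(-1.189) ≈ 0.117

Effect size d = 0.47 is small by Cohen's convention (0.2/0.5/0.8).

Threshold: power ≥ 0.80 is conventionally adequate.
Power ≈ 0.12 → the study is underpowered (power < 0.80).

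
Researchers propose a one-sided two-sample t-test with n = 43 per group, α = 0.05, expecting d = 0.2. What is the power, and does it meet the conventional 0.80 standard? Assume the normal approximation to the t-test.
Power ≈ 0.24; the study is underpowered (power < 0.80)

Power calculation (two-sample t-test, normal approximation):
z_β = d · √(n/2) - z_α
z_β = 0.2 · √(43/2) - 1.645
z_β = 0.2 · 4.637 - 1.645
z_β = -0.717

Power = Φ(z_β) = Φ(-0.717) ≈ 0.237

Effect size d = 0.2 is small by Cohen's convention (0.2/0.5/0.8).

Threshold: power ≥ 0.80 is conventionally adequate.
Power ≈ 0.24 → the study is underpowered (power < 0.80).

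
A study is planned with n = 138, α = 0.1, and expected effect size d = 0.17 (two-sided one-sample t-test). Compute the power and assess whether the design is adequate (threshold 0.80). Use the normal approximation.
Power ≈ 0.64; the study is underpowered (power < 0.80)

Power calculation (one-sample t-test, normal approximation):
z_β = d · √n - z_{α/2}
z_β = 0.17 · √138 - 1.645
z_β = 0.17 · 11.747 - 1.645
z_β = 0.352

Power = Φ(z_β) = Φ(0.352) ≈ 0.638

Effect size d = 0.17 is very small by Cohen's convention (0.2/0.5/0.8).

Threshold: power ≥ 0.80 is conventionally adequate.
Power ≈ 0.64 → the study is underpowered (power < 0.80).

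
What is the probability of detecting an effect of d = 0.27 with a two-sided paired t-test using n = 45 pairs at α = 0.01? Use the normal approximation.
Power ≈ 0.22

Power calculation (paired t-test, normal approximation):
z_β = d · √n - z_{α/2}
z_β = 0.27 · √45 - 2.576
z_β = 0.27 · 6.708 - 2.576
z_β = -0.765

Power = Φ(z_β) = Φ(-0.765) ≈ 0.222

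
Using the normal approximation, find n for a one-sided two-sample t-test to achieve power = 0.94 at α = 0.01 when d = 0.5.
n = 121 per group

Sample size formula (two-sample t-test, normal approximation):
n = 2 · ((z_α + z_β) / d)²

z_α = 2.326 (for α = 0.01, one-sided)
z_β = 1.555 (for power = 0.94)
d = 0.5

n = 2 · ((2.326 + 1.555) / 0.5)²
n = 2 · (7.762)²
n ≈ 120.50
Round up to the next whole number: n = 121 per group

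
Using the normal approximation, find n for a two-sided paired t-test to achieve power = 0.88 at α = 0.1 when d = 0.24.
n = 139 pairs

Sample size formula (paired t-test, normal approximation):
n = ((z_{α/2} + z_β) / d)²

z_{α/2} = 1.645 (for α = 0.1, two-sided)
z_β = 1.175 (for power = 0.88)
d = 0.24

n = ((1.645 + 1.175) / 0.24)²
n = (11.750)²
n ≈ 138.06
Round up to the next whole number: n = 139 pairs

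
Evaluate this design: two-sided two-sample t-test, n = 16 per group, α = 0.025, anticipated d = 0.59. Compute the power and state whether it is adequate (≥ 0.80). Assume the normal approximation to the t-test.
Power ≈ 0.28; the study is underpowered (power < 0.80)

Power calculation (two-sample t-test, normal approximation):
z_β = d · √(n/2) - z_{α/2}
z_β = 0.59 · √(16/2) - 2.241
z_β = 0.59 · 2.828 - 2.241
z_β = -0.573

Power = Φ(z_β) = Φ(-0.573) ≈ 0.283

Effect size d = 0.59 is medium by Cohen's convention (0.2/0.5/0.8).

Threshold: power ≥ 0.80 is conventionally adequate.
Power ≈ 0.28 → the study is underpowered (power < 0.80).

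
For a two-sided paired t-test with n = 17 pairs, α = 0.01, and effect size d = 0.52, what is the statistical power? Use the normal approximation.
Power ≈ 0.33

Power calculation (paired t-test, normal approximation):
z_β = d · √n - z_{α/2}
z_β = 0.52 · √17 - 2.576
z_β = 0.52 · 4.123 - 2.576
z_β = -0.432

Power = Φ(z_β) = Φ(-0.432) ≈ 0.333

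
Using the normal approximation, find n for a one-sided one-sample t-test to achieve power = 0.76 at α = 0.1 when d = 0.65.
n = 10

Sample size formula (one-sample t-test, normal approximation):
n = ((z_α + z_β) / d)²

z_α = 1.282 (for α = 0.1, one-sided)
z_β = 0.706 (for power = 0.76)
d = 0.65

n = ((1.282 + 0.706) / 0.65)²
n = (3.058)²
n ≈ 9.35
Round up to the next whole number: n = 10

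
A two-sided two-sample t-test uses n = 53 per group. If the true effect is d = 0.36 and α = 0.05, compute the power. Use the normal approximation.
Power ≈ 0.46

Power calculation (two-sample t-test, normal approximation):
z_β = d · √(n/2) - z_{α/2}
z_β = 0.36 · √(53/2) - 1.960
z_β = 0.36 · 5.148 - 1.960
z_β = -0.107

Power = Φ(z_β) = Φ(-0.107) ≈ 0.457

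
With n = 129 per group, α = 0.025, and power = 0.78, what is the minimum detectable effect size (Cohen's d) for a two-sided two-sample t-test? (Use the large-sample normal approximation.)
d ≈ 0.38

Minimum detectable effect (two-sample t-test, normal approximation):
d = (z_{α/2} + z_β) / √(n/2)
d = (2.241 + 0.772) / √(129/2)
d = 3.014 / 8.031
d ≈ 0.38

By Cohen's convention (0.2 small / 0.5 medium / 0.8 large): small effect.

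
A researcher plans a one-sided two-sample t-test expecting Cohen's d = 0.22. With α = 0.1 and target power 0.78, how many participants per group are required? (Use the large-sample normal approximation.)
n = 175 per group

Sample size formula (two-sample t-test, normal approximation):
n = 2 · ((z_α + z_β) / d)²

z_α = 1.282 (for α = 0.1, one-sided)
z_β = 0.772 (for power = 0.78)
d = 0.22

n = 2 · ((1.282 + 0.772) / 0.22)²
n = 2 · (9.336)²
n ≈ 174.32
Round up to the next whole number: n = 175 per group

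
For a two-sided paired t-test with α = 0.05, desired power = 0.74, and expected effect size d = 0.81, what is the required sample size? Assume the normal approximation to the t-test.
n = 11 pairs

Sample size formula (paired t-test, normal approximation):
n = ((z_{α/2} + z_β) / d)²

z_{α/2} = 1.960 (for α = 0.05, two-sided)
z_β = 0.643 (for power = 0.74)
d = 0.81

n = ((1.960 + 0.643) / 0.81)²
n = (3.214)²
n ≈ 10.33
Round up to the next whole number: n = 11 pairs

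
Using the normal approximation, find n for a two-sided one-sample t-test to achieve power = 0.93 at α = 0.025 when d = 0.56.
n = 45

Sample size formula (one-sample t-test, normal approximation):
n = ((z_{α/2} + z_β) / d)²

z_{α/2} = 2.241 (for α = 0.025, two-sided)
z_β = 1.476 (for power = 0.93)
d = 0.56

n = ((2.241 + 1.476) / 0.56)²
n = (6.638)²
n ≈ 44.06
Round up to the next whole number: n = 45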